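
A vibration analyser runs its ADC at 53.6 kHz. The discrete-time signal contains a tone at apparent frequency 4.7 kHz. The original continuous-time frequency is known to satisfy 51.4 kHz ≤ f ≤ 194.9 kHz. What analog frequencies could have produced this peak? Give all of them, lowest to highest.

58.3 kHz, 102.5 kHz, 111.9 kHz, 156.1 kHz, 165.5 kHz

Frequencies that alias to 4.7 kHz are k·fs ± 4.7 kHz for integer k ≥ 0.
k=0: 4.7 kHz.
k=1: 48.9 kHz, 58.3 kHz.
k=2: 102.5 kHz, 111.9 kHz.
k=3: 156.1 kHz, 165.5 kHz.
k=4: 209.7 kHz, 219.1 kHz.
Within [51.4 kHz, 194.9 kHz]: 58.3 kHz, 102.5 kHz, 111.9 kHz, 156.1 kHz, 165.5 kHz.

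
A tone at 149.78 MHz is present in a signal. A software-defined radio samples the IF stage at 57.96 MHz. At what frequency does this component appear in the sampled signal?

24.1 MHz

149.78 MHz mod fs = 33.86 MHz.
33.86 MHz > fs/2 = 28.98 MHz, folds to fs − 33.86 MHz = 24.1 MHz.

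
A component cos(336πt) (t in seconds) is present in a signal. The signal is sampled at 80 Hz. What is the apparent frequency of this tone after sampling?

8 Hz

ω = 336π rad/s → f = ω/(2π) = 168 Hz.
168 Hz mod fs = 8 Hz.
8 Hz ≤ fs/2 = 40 Hz, appears at 8 Hz.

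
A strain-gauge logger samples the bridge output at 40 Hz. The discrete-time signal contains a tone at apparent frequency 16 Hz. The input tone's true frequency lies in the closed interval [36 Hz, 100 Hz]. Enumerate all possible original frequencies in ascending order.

Frequencies that alias to 16 Hz are k·fs ± 16 Hz for integer k ≥ 0.
k=0: 16 Hz.
k=1: 24 Hz, 56 Hz.
k=2: 64 Hz, 96 Hz.
k=3: 104 Hz, 136 Hz.
Within [36 Hz, 100 Hz]: 56 Hz, 64 Hz, 96 Hz.

56 Hz, 64 Hz, 96 Hz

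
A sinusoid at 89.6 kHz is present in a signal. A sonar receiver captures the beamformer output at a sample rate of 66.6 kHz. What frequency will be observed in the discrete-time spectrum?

89.6 kHz mod fs = 23 kHz.
23 kHz ≤ fs/2 = 33.3 kHz, appears at 23 kHz.

23 kHz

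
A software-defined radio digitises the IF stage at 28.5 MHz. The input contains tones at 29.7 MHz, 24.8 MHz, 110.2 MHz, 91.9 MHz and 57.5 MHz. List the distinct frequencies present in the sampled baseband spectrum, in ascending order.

fs/2 = 14.25 MHz.
29.7 MHz mod fs = 1.2 MHz.
1.2 MHz ≤ fs/2 = 14.25 MHz, appears at 1.2 MHz.
24.8 MHz > fs/2 = 14.25 MHz, folds to fs − 24.8 MHz = 3.7 MHz.
110.2 MHz mod fs = 24.7 MHz.
24.7 MHz > fs/2 = 14.25 MHz, folds to fs − 24.7 MHz = 3.8 MHz.
91.9 MHz mod fs = 6.4 MHz.
6.4 MHz ≤ fs/2 = 14.25 MHz, appears at 6.4 MHz.
57.5 MHz mod fs = 0.5 MHz.
0.5 MHz ≤ fs/2 = 14.25 MHz, appears at 0.5 MHz.
Distinct values: {0.5 MHz, 1.2 MHz, 3.7 MHz, 3.8 MHz, 6.4 MHz}.

0.5 MHz, 1.2 MHz, 3.7 MHz, 3.8 MHz, 6.4 MHz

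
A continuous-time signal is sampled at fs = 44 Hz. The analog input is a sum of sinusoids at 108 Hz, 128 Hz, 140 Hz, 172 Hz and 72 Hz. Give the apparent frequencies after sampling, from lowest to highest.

fs/2 = 22 Hz.
108 Hz mod fs = 20 Hz.
20 Hz ≤ fs/2 = 22 Hz, appears at 20 Hz.
128 Hz mod fs = 40 Hz.
40 Hz > fs/2 = 22 Hz, folds to fs − 40 Hz = 4 Hz.
140 Hz mod fs = 8 Hz.
8 Hz ≤ fs/2 = 22 Hz, appears at 8 Hz.
172 Hz mod fs = 40 Hz.
40 Hz > fs/2 = 22 Hz, folds to fs − 40 Hz = 4 Hz.
72 Hz mod fs = 28 Hz.
28 Hz > fs/2 = 22 Hz, folds to fs − 28 Hz = 16 Hz.
Distinct values: {4 Hz, 8 Hz, 16 Hz, 20 Hz}.

4 Hz, 8 Hz, 16 Hz, 20 Hz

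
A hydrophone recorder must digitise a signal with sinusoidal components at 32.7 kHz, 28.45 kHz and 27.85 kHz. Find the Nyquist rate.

Highest-frequency component: 32.7 kHz.
Nyquist rate = 2 × 32.7 kHz = 65.4 kHz.

65.4 kHz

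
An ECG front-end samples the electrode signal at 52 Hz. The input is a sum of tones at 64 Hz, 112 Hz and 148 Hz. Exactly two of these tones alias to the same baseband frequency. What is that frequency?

8 Hz

fs/2 = 26 Hz.
64 Hz mod fs = 12 Hz.
12 Hz ≤ fs/2 = 26 Hz, appears at 12 Hz.
112 Hz mod fs = 8 Hz.
8 Hz ≤ fs/2 = 26 Hz, appears at 8 Hz.
148 Hz mod fs = 44 Hz.
44 Hz > fs/2 = 26 Hz, folds to fs − 44 Hz = 8 Hz.
112 Hz and 148 Hz both map to 8 Hz.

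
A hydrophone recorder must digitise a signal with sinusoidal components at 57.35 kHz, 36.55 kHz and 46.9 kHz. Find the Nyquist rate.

Highest-frequency component: 57.35 kHz.
Nyquist rate = 2 × 57.35 kHz = 114.7 kHz.

114.7 kHz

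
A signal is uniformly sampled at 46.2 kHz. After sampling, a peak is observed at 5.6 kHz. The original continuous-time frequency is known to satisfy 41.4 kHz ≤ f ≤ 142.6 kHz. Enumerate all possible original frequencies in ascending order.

Frequencies that alias to 5.6 kHz are k·fs ± 5.6 kHz for integer k ≥ 0.
k=0: 5.6 kHz.
k=1: 40.6 kHz, 51.8 kHz.
k=2: 86.8 kHz, 98 kHz.
k=3: 133 kHz, 144.2 kHz.
k=4: 179.2 kHz, 190.4 kHz.
Within [41.4 kHz, 142.6 kHz]: 51.8 kHz, 86.8 kHz, 98 kHz, 133 kHz.

51.8 kHz, 86.8 kHz, 98 kHz, 133 kHz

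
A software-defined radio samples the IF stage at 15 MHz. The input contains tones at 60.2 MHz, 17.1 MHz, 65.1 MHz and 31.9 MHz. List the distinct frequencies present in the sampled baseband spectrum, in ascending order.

fs/2 = 7.5 MHz.
60.2 MHz mod fs = 0.2 MHz.
0.2 MHz ≤ fs/2 = 7.5 MHz, appears at 0.2 MHz.
17.1 MHz mod fs = 2.1 MHz.
2.1 MHz ≤ fs/2 = 7.5 MHz, appears at 2.1 MHz.
65.1 MHz mod fs = 5.1 MHz.
5.1 MHz ≤ fs/2 = 7.5 MHz, appears at 5.1 MHz.
31.9 MHz mod fs = 1.9 MHz.
1.9 MHz ≤ fs/2 = 7.5 MHz, appears at 1.9 MHz.
Distinct values: {0.2 MHz, 1.9 MHz, 2.1 MHz, 5.1 MHz}.

0.2 MHz, 1.9 MHz, 2.1 MHz, 5.1 MHz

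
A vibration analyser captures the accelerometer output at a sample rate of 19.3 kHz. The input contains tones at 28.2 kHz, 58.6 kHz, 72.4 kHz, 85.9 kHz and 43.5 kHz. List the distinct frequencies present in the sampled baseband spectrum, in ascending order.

fs/2 = 9.65 kHz.
28.2 kHz mod fs = 8.9 kHz.
8.9 kHz ≤ fs/2 = 9.65 kHz, appears at 8.9 kHz.
58.6 kHz mod fs = 0.7 kHz.
0.7 kHz ≤ fs/2 = 9.65 kHz, appears at 0.7 kHz.
72.4 kHz mod fs = 14.5 kHz.
14.5 kHz > fs/2 = 9.65 kHz, folds to fs − 14.5 kHz = 4.8 kHz.
85.9 kHz mod fs = 8.7 kHz.
8.7 kHz ≤ fs/2 = 9.65 kHz, appears at 8.7 kHz.
43.5 kHz mod fs = 4.9 kHz.
4.9 kHz ≤ fs/2 = 9.65 kHz, appears at 4.9 kHz.
Distinct values: {0.7 kHz, 4.8 kHz, 4.9 kHz, 8.7 kHz, 8.9 kHz}.

0.7 kHz, 4.8 kHz, 4.9 kHz, 8.7 kHz, 8.9 kHz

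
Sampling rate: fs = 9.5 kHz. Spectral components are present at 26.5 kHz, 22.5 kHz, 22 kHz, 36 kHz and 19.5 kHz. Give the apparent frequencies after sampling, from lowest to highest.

0.5 kHz, 2 kHz, 3 kHz, 3.5 kHz

fs/2 = 4.75 kHz.
26.5 kHz mod fs = 7.5 kHz.
7.5 kHz > fs/2 = 4.75 kHz, folds to fs − 7.5 kHz = 2 kHz.
22.5 kHz mod fs = 3.5 kHz.
3.5 kHz ≤ fs/2 = 4.75 kHz, appears at 3.5 kHz.
22 kHz mod fs = 3 kHz.
3 kHz ≤ fs/2 = 4.75 kHz, appears at 3 kHz.
36 kHz mod fs = 7.5 kHz.
7.5 kHz > fs/2 = 4.75 kHz, folds to fs − 7.5 kHz = 2 kHz.
19.5 kHz mod fs = 0.5 kHz.
0.5 kHz ≤ fs/2 = 4.75 kHz, appears at 0.5 kHz.
Distinct values: {0.5 kHz, 2 kHz, 3 kHz, 3.5 kHz}.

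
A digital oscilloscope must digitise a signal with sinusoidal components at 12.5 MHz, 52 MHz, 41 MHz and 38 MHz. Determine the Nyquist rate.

Highest-frequency component: 52 MHz.
Nyquist rate = 2 × 52 MHz = 104 MHz.

104 MHz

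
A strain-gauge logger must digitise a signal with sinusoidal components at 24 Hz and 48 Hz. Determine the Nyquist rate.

Highest-frequency component: 48 Hz.
Nyquist rate = 2 × 48 Hz = 96 Hz.

96 Hz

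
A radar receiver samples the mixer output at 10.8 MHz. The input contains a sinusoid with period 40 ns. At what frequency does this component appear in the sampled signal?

T = 40 ns → f = 1/T = 25 MHz.
25 MHz mod fs = 3.4 MHz.
3.4 MHz ≤ fs/2 = 5.4 MHz, appears at 3.4 MHz.

3.4 MHz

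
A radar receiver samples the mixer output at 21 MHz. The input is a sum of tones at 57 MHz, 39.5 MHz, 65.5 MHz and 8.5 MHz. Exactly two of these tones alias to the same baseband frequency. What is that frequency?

fs/2 = 10.5 MHz.
57 MHz mod fs = 15 MHz.
15 MHz > fs/2 = 10.5 MHz, folds to fs − 15 MHz = 6 MHz.
39.5 MHz mod fs = 18.5 MHz.
18.5 MHz > fs/2 = 10.5 MHz, folds to fs − 18.5 MHz = 2.5 MHz.
65.5 MHz mod fs = 2.5 MHz.
2.5 MHz ≤ fs/2 = 10.5 MHz, appears at 2.5 MHz.
8.5 MHz ≤ fs/2 = 10.5 MHz, passes unchanged.
39.5 MHz and 65.5 MHz both map to 2.5 MHz.

2.5 MHz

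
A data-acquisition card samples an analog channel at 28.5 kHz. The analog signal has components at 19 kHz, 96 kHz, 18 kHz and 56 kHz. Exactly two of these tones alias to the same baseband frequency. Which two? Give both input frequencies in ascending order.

18 kHz, 96 kHz

fs/2 = 14.25 kHz.
19 kHz > fs/2 = 14.25 kHz, folds to fs − 19 kHz = 9.5 kHz.
96 kHz mod fs = 10.5 kHz.
10.5 kHz ≤ fs/2 = 14.25 kHz, appears at 10.5 kHz.
18 kHz > fs/2 = 14.25 kHz, folds to fs − 18 kHz = 10.5 kHz.
56 kHz mod fs = 27.5 kHz.
27.5 kHz > fs/2 = 14.25 kHz, folds to fs − 27.5 kHz = 1 kHz.
18 kHz and 96 kHz both map to 10.5 kHz.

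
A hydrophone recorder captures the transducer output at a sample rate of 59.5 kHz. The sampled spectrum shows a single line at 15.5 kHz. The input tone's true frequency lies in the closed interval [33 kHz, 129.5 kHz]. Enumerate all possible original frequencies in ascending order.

Frequencies that alias to 15.5 kHz are k·fs ± 15.5 kHz for integer k ≥ 0.
k=0: 15.5 kHz.
k=1: 44 kHz, 75 kHz.
k=2: 103.5 kHz, 134.5 kHz.
k=3: 163 kHz, 194 kHz.
Within [33 kHz, 129.5 kHz]: 44 kHz, 75 kHz, 103.5 kHz.

44 kHz, 75 kHz, 103.5 kHz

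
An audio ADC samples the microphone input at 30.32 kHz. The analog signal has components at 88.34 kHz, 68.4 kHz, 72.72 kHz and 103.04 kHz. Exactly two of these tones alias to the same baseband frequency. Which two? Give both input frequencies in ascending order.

fs/2 = 15.16 kHz.
88.34 kHz mod fs = 27.7 kHz.
27.7 kHz > fs/2 = 15.16 kHz, folds to fs − 27.7 kHz = 2.62 kHz.
68.4 kHz mod fs = 7.76 kHz.
7.76 kHz ≤ fs/2 = 15.16 kHz, appears at 7.76 kHz.
72.72 kHz mod fs = 12.08 kHz.
12.08 kHz ≤ fs/2 = 15.16 kHz, appears at 12.08 kHz.
103.04 kHz mod fs = 12.08 kHz.
12.08 kHz ≤ fs/2 = 15.16 kHz, appears at 12.08 kHz.
72.72 kHz and 103.04 kHz both map to 12.08 kHz.

72.72 kHz, 103.04 kHz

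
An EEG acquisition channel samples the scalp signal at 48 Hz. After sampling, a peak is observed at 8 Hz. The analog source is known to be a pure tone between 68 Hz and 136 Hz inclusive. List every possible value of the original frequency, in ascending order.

88 Hz, 104 Hz, 136 Hz

Frequencies that alias to 8 Hz are k·fs ± 8 Hz for integer k ≥ 0.
k=0: 8 Hz.
k=1: 40 Hz, 56 Hz.
k=2: 88 Hz, 104 Hz.
k=3: 136 Hz, 152 Hz.
k=4: 184 Hz, 200 Hz.
Within [68 Hz, 136 Hz]: 88 Hz, 104 Hz, 136 Hz.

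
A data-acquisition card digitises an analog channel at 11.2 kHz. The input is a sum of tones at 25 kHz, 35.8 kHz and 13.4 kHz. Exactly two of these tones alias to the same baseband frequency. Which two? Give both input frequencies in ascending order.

fs/2 = 5.6 kHz.
25 kHz mod fs = 2.6 kHz.
2.6 kHz ≤ fs/2 = 5.6 kHz, appears at 2.6 kHz.
35.8 kHz mod fs = 2.2 kHz.
2.2 kHz ≤ fs/2 = 5.6 kHz, appears at 2.2 kHz.
13.4 kHz mod fs = 2.2 kHz.
2.2 kHz ≤ fs/2 = 5.6 kHz, appears at 2.2 kHz.
13.4 kHz and 35.8 kHz both map to 2.2 kHz.

13.4 kHz, 35.8 kHz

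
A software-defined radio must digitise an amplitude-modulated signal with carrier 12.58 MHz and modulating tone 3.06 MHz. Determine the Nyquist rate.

31.28 MHz

AM sidebands sit at fc ± fm = 9.52 MHz and 15.64 MHz.
Highest-frequency component: 15.64 MHz.
Nyquist rate = 2 × 15.64 MHz = 31.28 MHz.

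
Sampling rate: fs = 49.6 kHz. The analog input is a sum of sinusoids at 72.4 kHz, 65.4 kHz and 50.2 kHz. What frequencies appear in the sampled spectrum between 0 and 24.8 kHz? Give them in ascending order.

fs/2 = 24.8 kHz.
72.4 kHz mod fs = 22.8 kHz.
22.8 kHz ≤ fs/2 = 24.8 kHz, appears at 22.8 kHz.
65.4 kHz mod fs = 15.8 kHz.
15.8 kHz ≤ fs/2 = 24.8 kHz, appears at 15.8 kHz.
50.2 kHz mod fs = 0.6 kHz.
0.6 kHz ≤ fs/2 = 24.8 kHz, appears at 0.6 kHz.
Distinct values: {0.6 kHz, 15.8 kHz, 22.8 kHz}.

0.6 kHz, 15.8 kHz, 22.8 kHz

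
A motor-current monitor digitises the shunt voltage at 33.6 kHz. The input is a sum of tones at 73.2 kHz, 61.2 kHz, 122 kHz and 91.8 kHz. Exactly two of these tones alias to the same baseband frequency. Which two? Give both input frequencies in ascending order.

61.2 kHz, 73.2 kHz

fs/2 = 16.8 kHz.
73.2 kHz mod fs = 6 kHz.
6 kHz ≤ fs/2 = 16.8 kHz, appears at 6 kHz.
61.2 kHz mod fs = 27.6 kHz.
27.6 kHz > fs/2 = 16.8 kHz, folds to fs − 27.6 kHz = 6 kHz.
122 kHz mod fs = 21.2 kHz.
21.2 kHz > fs/2 = 16.8 kHz, folds to fs − 21.2 kHz = 12.4 kHz.
91.8 kHz mod fs = 24.6 kHz.
24.6 kHz > fs/2 = 16.8 kHz, folds to fs − 24.6 kHz = 9 kHz.
61.2 kHz and 73.2 kHz both map to 6 kHz.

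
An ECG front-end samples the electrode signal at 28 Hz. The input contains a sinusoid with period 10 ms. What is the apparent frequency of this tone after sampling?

T = 10 ms → f = 1/T = 100 Hz.
100 Hz mod fs = 16 Hz.
16 Hz > fs/2 = 14 Hz, folds to fs − 16 Hz = 12 Hz.

12 Hz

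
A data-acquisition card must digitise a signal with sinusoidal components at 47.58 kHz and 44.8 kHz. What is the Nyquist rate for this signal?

95.16 kHz

Highest-frequency component: 47.58 kHz.
Nyquist rate = 2 × 47.58 kHz = 95.16 kHz.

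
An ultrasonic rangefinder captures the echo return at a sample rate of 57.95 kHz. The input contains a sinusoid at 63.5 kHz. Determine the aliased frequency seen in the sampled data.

63.5 kHz mod fs = 5.55 kHz.
5.55 kHz ≤ fs/2 = 28.975 kHz, appears at 5.55 kHz.

5.55 kHz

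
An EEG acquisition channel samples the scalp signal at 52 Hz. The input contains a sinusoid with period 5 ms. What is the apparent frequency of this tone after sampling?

8 Hz

T = 5 ms → f = 1/T = 200 Hz.
200 Hz mod fs = 44 Hz.
44 Hz > fs/2 = 26 Hz, folds to fs − 44 Hz = 8 Hz.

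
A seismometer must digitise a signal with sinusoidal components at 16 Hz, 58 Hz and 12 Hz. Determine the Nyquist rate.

116 Hz

Highest-frequency component: 58 Hz.
Nyquist rate = 2 × 58 Hz = 116 Hz.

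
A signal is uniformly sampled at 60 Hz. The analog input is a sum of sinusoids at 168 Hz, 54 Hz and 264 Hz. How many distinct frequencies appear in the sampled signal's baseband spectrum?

3

fs/2 = 30 Hz.
168 Hz mod fs = 48 Hz.
48 Hz > fs/2 = 30 Hz, folds to fs − 48 Hz = 12 Hz.
54 Hz > fs/2 = 30 Hz, folds to fs − 54 Hz = 6 Hz.
264 Hz mod fs = 24 Hz.
24 Hz ≤ fs/2 = 30 Hz, appears at 24 Hz.
Distinct values: {6 Hz, 12 Hz, 24 Hz} → 3.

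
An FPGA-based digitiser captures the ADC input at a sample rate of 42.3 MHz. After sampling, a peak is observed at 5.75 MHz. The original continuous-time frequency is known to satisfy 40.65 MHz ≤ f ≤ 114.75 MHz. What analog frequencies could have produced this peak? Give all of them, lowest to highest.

Frequencies that alias to 5.75 MHz are k·fs ± 5.75 MHz for integer k ≥ 0.
k=0: 5.75 MHz.
k=1: 36.55 MHz, 48.05 MHz.
k=2: 78.85 MHz, 90.35 MHz.
k=3: 121.15 MHz, 132.65 MHz.
Within [40.65 MHz, 114.75 MHz]: 48.05 MHz, 78.85 MHz, 90.35 MHz.

48.05 MHz, 78.85 MHz, 90.35 MHz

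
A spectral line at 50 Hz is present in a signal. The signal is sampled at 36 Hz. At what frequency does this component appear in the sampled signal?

50 Hz mod fs = 14 Hz.
14 Hz ≤ fs/2 = 18 Hz, appears at 14 Hz.

14 Hz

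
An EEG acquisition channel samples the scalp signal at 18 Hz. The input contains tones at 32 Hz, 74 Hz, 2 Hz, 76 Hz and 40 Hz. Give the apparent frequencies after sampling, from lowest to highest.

fs/2 = 9 Hz.
32 Hz mod fs = 14 Hz.
14 Hz > fs/2 = 9 Hz, folds to fs − 14 Hz = 4 Hz.
74 Hz mod fs = 2 Hz.
2 Hz ≤ fs/2 = 9 Hz, appears at 2 Hz.
2 Hz ≤ fs/2 = 9 Hz, passes unchanged.
76 Hz mod fs = 4 Hz.
4 Hz ≤ fs/2 = 9 Hz, appears at 4 Hz.
40 Hz mod fs = 4 Hz.
4 Hz ≤ fs/2 = 9 Hz, appears at 4 Hz.
Distinct values: {2 Hz, 4 Hz}.

2 Hz, 4 Hz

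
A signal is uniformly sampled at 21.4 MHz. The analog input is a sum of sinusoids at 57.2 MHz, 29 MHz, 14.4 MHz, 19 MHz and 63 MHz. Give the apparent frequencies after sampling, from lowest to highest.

1.2 MHz, 2.4 MHz, 7 MHz, 7.6 MHz

fs/2 = 10.7 MHz.
57.2 MHz mod fs = 14.4 MHz.
14.4 MHz > fs/2 = 10.7 MHz, folds to fs − 14.4 MHz = 7 MHz.
29 MHz mod fs = 7.6 MHz.
7.6 MHz ≤ fs/2 = 10.7 MHz, appears at 7.6 MHz.
14.4 MHz > fs/2 = 10.7 MHz, folds to fs − 14.4 MHz = 7 MHz.
19 MHz > fs/2 = 10.7 MHz, folds to fs − 19 MHz = 2.4 MHz.
63 MHz mod fs = 20.2 MHz.
20.2 MHz > fs/2 = 10.7 MHz, folds to fs − 20.2 MHz = 1.2 MHz.
Distinct values: {1.2 MHz, 2.4 MHz, 7 MHz, 7.6 MHz}.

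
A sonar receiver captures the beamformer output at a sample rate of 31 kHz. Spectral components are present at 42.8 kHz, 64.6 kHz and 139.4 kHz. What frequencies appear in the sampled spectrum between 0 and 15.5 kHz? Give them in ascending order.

2.6 kHz, 11.8 kHz, 15.4 kHz

fs/2 = 15.5 kHz.
42.8 kHz mod fs = 11.8 kHz.
11.8 kHz ≤ fs/2 = 15.5 kHz, appears at 11.8 kHz.
64.6 kHz mod fs = 2.6 kHz.
2.6 kHz ≤ fs/2 = 15.5 kHz, appears at 2.6 kHz.
139.4 kHz mod fs = 15.4 kHz.
15.4 kHz ≤ fs/2 = 15.5 kHz, appears at 15.4 kHz.
Distinct values: {2.6 kHz, 11.8 kHz, 15.4 kHz}.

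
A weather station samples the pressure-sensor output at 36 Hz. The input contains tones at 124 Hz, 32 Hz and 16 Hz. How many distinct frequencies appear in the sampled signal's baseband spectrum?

fs/2 = 18 Hz.
124 Hz mod fs = 16 Hz.
16 Hz ≤ fs/2 = 18 Hz, appears at 16 Hz.
32 Hz > fs/2 = 18 Hz, folds to fs − 32 Hz = 4 Hz.
16 Hz ≤ fs/2 = 18 Hz, passes unchanged.
Distinct values: {4 Hz, 16 Hz} → 2.

2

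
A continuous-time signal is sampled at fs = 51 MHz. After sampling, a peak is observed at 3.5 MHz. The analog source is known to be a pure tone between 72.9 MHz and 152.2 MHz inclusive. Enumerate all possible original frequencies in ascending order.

Frequencies that alias to 3.5 MHz are k·fs ± 3.5 MHz for integer k ≥ 0.
k=0: 3.5 MHz.
k=1: 47.5 MHz, 54.5 MHz.
k=2: 98.5 MHz, 105.5 MHz.
k=3: 149.5 MHz, 156.5 MHz.
k=4: 200.5 MHz, 207.5 MHz.
Within [72.9 MHz, 152.2 MHz]: 98.5 MHz, 105.5 MHz, 149.5 MHz.

98.5 MHz, 105.5 MHz, 149.5 MHz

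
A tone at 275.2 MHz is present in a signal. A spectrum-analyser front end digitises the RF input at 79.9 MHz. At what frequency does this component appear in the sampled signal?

35.5 MHz

275.2 MHz mod fs = 35.5 MHz.
35.5 MHz ≤ fs/2 = 39.95 MHz, appears at 35.5 MHz.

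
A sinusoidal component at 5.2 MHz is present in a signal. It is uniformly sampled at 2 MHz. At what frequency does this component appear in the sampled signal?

0.8 MHz

5.2 MHz mod fs = 1.2 MHz.
1.2 MHz > fs/2 = 1 MHz, folds to fs − 1.2 MHz = 0.8 MHz.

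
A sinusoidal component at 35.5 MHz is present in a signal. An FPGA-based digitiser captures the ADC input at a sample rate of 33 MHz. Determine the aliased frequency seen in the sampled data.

35.5 MHz mod fs = 2.5 MHz.
2.5 MHz ≤ fs/2 = 16.5 MHz, appears at 2.5 MHz.

2.5 MHz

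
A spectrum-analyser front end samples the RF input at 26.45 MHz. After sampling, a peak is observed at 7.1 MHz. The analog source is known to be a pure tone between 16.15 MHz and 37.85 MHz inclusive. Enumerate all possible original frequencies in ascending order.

Frequencies that alias to 7.1 MHz are k·fs ± 7.1 MHz for integer k ≥ 0.
k=0: 7.1 MHz.
k=1: 19.35 MHz, 33.55 MHz.
k=2: 45.8 MHz, 60 MHz.
Within [16.15 MHz, 37.85 MHz]: 19.35 MHz, 33.55 MHz.

19.35 MHz, 33.55 MHz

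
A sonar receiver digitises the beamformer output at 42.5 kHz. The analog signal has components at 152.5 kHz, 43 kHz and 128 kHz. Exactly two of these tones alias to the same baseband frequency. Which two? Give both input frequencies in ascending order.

fs/2 = 21.25 kHz.
152.5 kHz mod fs = 25 kHz.
25 kHz > fs/2 = 21.25 kHz, folds to fs − 25 kHz = 17.5 kHz.
43 kHz mod fs = 0.5 kHz.
0.5 kHz ≤ fs/2 = 21.25 kHz, appears at 0.5 kHz.
128 kHz mod fs = 0.5 kHz.
0.5 kHz ≤ fs/2 = 21.25 kHz, appears at 0.5 kHz.
43 kHz and 128 kHz both map to 0.5 kHz.

43 kHz, 128 kHz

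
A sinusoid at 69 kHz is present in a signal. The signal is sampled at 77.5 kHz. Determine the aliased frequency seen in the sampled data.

69 kHz > fs/2 = 38.75 kHz, folds to fs − 69 kHz = 8.5 kHz.

8.5 kHz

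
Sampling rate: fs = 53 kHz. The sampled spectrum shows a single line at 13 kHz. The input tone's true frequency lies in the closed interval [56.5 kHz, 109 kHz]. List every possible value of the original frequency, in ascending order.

66 kHz, 93 kHz

Frequencies that alias to 13 kHz are k·fs ± 13 kHz for integer k ≥ 0.
k=0: 13 kHz.
k=1: 40 kHz, 66 kHz.
k=2: 93 kHz, 119 kHz.
k=3: 146 kHz, 172 kHz.
Within [56.5 kHz, 109 kHz]: 66 kHz, 93 kHz.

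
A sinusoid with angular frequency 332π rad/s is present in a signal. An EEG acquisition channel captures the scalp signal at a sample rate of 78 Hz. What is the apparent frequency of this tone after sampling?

10 Hz

ω = 332π rad/s → f = ω/(2π) = 166 Hz.
166 Hz mod fs = 10 Hz.
10 Hz ≤ fs/2 = 39 Hz, appears at 10 Hz.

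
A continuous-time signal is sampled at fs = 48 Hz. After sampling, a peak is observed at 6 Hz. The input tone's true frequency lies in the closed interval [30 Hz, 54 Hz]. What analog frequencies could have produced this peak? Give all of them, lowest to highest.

Frequencies that alias to 6 Hz are k·fs ± 6 Hz for integer k ≥ 0.
k=0: 6 Hz.
k=1: 42 Hz, 54 Hz.
k=2: 90 Hz, 102 Hz.
Within [30 Hz, 54 Hz]: 42 Hz, 54 Hz.

42 Hz, 54 Hz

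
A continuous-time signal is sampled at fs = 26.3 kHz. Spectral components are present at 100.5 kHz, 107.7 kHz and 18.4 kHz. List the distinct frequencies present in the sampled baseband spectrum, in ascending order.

fs/2 = 13.15 kHz.
100.5 kHz mod fs = 21.6 kHz.
21.6 kHz > fs/2 = 13.15 kHz, folds to fs − 21.6 kHz = 4.7 kHz.
107.7 kHz mod fs = 2.5 kHz.
2.5 kHz ≤ fs/2 = 13.15 kHz, appears at 2.5 kHz.
18.4 kHz > fs/2 = 13.15 kHz, folds to fs − 18.4 kHz = 7.9 kHz.
Distinct values: {2.5 kHz, 4.7 kHz, 7.9 kHz}.

2.5 kHz, 4.7 kHz, 7.9 kHz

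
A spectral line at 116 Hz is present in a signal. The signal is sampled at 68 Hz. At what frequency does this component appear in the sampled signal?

20 Hz

116 Hz mod fs = 48 Hz.
48 Hz > fs/2 = 34 Hz, folds to fs − 48 Hz = 20 Hz.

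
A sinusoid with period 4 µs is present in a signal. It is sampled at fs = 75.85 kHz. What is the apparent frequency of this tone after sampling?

22.45 kHz

T = 4 µs → f = 1/T = 250 kHz.
250 kHz mod fs = 22.45 kHz.
22.45 kHz ≤ fs/2 = 37.925 kHz, appears at 22.45 kHz.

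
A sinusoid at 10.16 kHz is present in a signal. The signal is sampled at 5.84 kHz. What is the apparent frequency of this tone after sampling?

10.16 kHz mod fs = 4.32 kHz.
4.32 kHz > fs/2 = 2.92 kHz, folds to fs − 4.32 kHz = 1.52 kHz.

1.52 kHz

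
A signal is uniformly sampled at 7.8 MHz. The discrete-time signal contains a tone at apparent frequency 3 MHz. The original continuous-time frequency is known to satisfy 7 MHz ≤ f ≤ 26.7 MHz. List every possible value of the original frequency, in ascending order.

10.8 MHz, 12.6 MHz, 18.6 MHz, 20.4 MHz, 26.4 MHz

Frequencies that alias to 3 MHz are k·fs ± 3 MHz for integer k ≥ 0.
k=0: 3 MHz.
k=1: 4.8 MHz, 10.8 MHz.
k=2: 12.6 MHz, 18.6 MHz.
k=3: 20.4 MHz, 26.4 MHz.
k=4: 28.2 MHz, 34.2 MHz.
Within [7 MHz, 26.7 MHz]: 10.8 MHz, 12.6 MHz, 18.6 MHz, 20.4 MHz, 26.4 MHz.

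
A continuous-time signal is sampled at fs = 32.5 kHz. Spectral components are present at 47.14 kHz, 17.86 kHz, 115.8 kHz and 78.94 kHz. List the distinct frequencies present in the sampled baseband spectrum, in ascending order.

13.94 kHz, 14.2 kHz, 14.64 kHz

fs/2 = 16.25 kHz.
47.14 kHz mod fs = 14.64 kHz.
14.64 kHz ≤ fs/2 = 16.25 kHz, appears at 14.64 kHz.
17.86 kHz > fs/2 = 16.25 kHz, folds to fs − 17.86 kHz = 14.64 kHz.
115.8 kHz mod fs = 18.3 kHz.
18.3 kHz > fs/2 = 16.25 kHz, folds to fs − 18.3 kHz = 14.2 kHz.
78.94 kHz mod fs = 13.94 kHz.
13.94 kHz ≤ fs/2 = 16.25 kHz, appears at 13.94 kHz.
Distinct values: {13.94 kHz, 14.2 kHz, 14.64 kHz}.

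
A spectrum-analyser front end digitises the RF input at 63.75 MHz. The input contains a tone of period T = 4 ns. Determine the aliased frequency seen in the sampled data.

T = 4 ns → f = 1/T = 250 MHz.
250 MHz mod fs = 58.75 MHz.
58.75 MHz > fs/2 = 31.875 MHz, folds to fs − 58.75 MHz = 5 MHz.

5 MHz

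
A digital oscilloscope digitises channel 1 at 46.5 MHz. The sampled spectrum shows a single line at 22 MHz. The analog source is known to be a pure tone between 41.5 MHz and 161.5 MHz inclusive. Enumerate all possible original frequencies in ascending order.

Frequencies that alias to 22 MHz are k·fs ± 22 MHz for integer k ≥ 0.
k=0: 22 MHz.
k=1: 24.5 MHz, 68.5 MHz.
k=2: 71 MHz, 115 MHz.
k=3: 117.5 MHz, 161.5 MHz.
k=4: 164 MHz, 208 MHz.
Within [41.5 MHz, 161.5 MHz]: 68.5 MHz, 71 MHz, 115 MHz, 117.5 MHz, 161.5 MHz.

68.5 MHz, 71 MHz, 115 MHz, 117.5 MHz, 161.5 MHz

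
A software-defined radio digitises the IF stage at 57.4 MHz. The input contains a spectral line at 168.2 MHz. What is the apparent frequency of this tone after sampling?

168.2 MHz mod fs = 53.4 MHz.
53.4 MHz > fs/2 = 28.7 MHz, folds to fs − 53.4 MHz = 4 MHz.

4 MHz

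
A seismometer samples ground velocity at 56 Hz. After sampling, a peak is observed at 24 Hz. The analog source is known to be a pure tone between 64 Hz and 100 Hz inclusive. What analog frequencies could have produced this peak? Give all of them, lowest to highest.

Frequencies that alias to 24 Hz are k·fs ± 24 Hz for integer k ≥ 0.
k=0: 24 Hz.
k=1: 32 Hz, 80 Hz.
k=2: 88 Hz, 136 Hz.
k=3: 144 Hz, 192 Hz.
Within [64 Hz, 100 Hz]: 80 Hz, 88 Hz.

80 Hz, 88 Hz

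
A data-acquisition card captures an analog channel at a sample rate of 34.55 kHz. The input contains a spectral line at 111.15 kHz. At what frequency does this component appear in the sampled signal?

7.5 kHz

111.15 kHz mod fs = 7.5 kHz.
7.5 kHz ≤ fs/2 = 17.275 kHz, appears at 7.5 kHz.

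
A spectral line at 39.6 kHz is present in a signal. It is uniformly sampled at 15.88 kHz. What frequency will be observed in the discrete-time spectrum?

7.84 kHz

39.6 kHz mod fs = 7.84 kHz.
7.84 kHz ≤ fs/2 = 7.94 kHz, appears at 7.84 kHz.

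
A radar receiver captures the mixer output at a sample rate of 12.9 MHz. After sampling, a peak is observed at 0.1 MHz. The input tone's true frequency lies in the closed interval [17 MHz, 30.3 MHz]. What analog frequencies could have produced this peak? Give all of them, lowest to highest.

Frequencies that alias to 0.1 MHz are k·fs ± 0.1 MHz for integer k ≥ 0.
k=0: 0.1 MHz.
k=1: 12.8 MHz, 13 MHz.
k=2: 25.7 MHz, 25.9 MHz.
k=3: 38.6 MHz, 38.8 MHz.
Within [17 MHz, 30.3 MHz]: 25.7 MHz, 25.9 MHz.

25.7 MHz, 25.9 MHz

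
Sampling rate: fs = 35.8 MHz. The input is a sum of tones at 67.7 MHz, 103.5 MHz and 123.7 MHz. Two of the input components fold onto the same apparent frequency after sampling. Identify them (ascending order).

67.7 MHz, 103.5 MHz

fs/2 = 17.9 MHz.
67.7 MHz mod fs = 31.9 MHz.
31.9 MHz > fs/2 = 17.9 MHz, folds to fs − 31.9 MHz = 3.9 MHz.
103.5 MHz mod fs = 31.9 MHz.
31.9 MHz > fs/2 = 17.9 MHz, folds to fs − 31.9 MHz = 3.9 MHz.
123.7 MHz mod fs = 16.3 MHz.
16.3 MHz ≤ fs/2 = 17.9 MHz, appears at 16.3 MHz.
67.7 MHz and 103.5 MHz both map to 3.9 MHz.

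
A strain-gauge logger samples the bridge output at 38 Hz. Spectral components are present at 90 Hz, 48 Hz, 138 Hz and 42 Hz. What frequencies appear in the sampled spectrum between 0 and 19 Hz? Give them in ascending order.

fs/2 = 19 Hz.
90 Hz mod fs = 14 Hz.
14 Hz ≤ fs/2 = 19 Hz, appears at 14 Hz.
48 Hz mod fs = 10 Hz.
10 Hz ≤ fs/2 = 19 Hz, appears at 10 Hz.
138 Hz mod fs = 24 Hz.
24 Hz > fs/2 = 19 Hz, folds to fs − 24 Hz = 14 Hz.
42 Hz mod fs = 4 Hz.
4 Hz ≤ fs/2 = 19 Hz, appears at 4 Hz.
Distinct values: {4 Hz, 10 Hz, 14 Hz}.

4 Hz, 10 Hz, 14 Hz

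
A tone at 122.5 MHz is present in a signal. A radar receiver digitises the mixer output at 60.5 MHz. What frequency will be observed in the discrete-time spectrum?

1.5 MHz

122.5 MHz mod fs = 1.5 MHz.
1.5 MHz ≤ fs/2 = 30.25 MHz, appears at 1.5 MHz.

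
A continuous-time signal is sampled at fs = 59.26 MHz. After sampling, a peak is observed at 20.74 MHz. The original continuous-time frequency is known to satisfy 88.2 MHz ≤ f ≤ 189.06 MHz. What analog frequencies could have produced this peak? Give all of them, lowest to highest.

Frequencies that alias to 20.74 MHz are k·fs ± 20.74 MHz for integer k ≥ 0.
k=0: 20.74 MHz.
k=1: 38.52 MHz, 80 MHz.
k=2: 97.78 MHz, 139.26 MHz.
k=3: 157.04 MHz, 198.52 MHz.
k=4: 216.3 MHz, 257.78 MHz.
Within [88.2 MHz, 189.06 MHz]: 97.78 MHz, 139.26 MHz, 157.04 MHz.

97.78 MHz, 139.26 MHz, 157.04 MHz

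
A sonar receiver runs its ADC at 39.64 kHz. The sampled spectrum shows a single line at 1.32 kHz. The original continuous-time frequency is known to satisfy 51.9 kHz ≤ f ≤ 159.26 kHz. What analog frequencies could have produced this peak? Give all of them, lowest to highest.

77.96 kHz, 80.6 kHz, 117.6 kHz, 120.24 kHz, 157.24 kHz

Frequencies that alias to 1.32 kHz are k·fs ± 1.32 kHz for integer k ≥ 0.
k=0: 1.32 kHz.
k=1: 38.32 kHz, 40.96 kHz.
k=2: 77.96 kHz, 80.6 kHz.
k=3: 117.6 kHz, 120.24 kHz.
k=4: 157.24 kHz, 159.88 kHz.
k=5: 196.88 kHz, 199.52 kHz.
Within [51.9 kHz, 159.26 kHz]: 77.96 kHz, 80.6 kHz, 117.6 kHz, 120.24 kHz, 157.24 kHz.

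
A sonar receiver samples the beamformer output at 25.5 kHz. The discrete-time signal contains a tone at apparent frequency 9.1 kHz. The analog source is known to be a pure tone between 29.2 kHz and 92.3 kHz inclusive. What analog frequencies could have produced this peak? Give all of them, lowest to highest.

34.6 kHz, 41.9 kHz, 60.1 kHz, 67.4 kHz, 85.6 kHz

Frequencies that alias to 9.1 kHz are k·fs ± 9.1 kHz for integer k ≥ 0.
k=0: 9.1 kHz.
k=1: 16.4 kHz, 34.6 kHz.
k=2: 41.9 kHz, 60.1 kHz.
k=3: 67.4 kHz, 85.6 kHz.
k=4: 92.9 kHz, 111.1 kHz.
Within [29.2 kHz, 92.3 kHz]: 34.6 kHz, 41.9 kHz, 60.1 kHz, 67.4 kHz, 85.6 kHz.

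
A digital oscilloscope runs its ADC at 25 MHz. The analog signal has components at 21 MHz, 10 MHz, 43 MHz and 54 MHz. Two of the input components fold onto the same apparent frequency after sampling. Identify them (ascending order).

fs/2 = 12.5 MHz.
21 MHz > fs/2 = 12.5 MHz, folds to fs − 21 MHz = 4 MHz.
10 MHz ≤ fs/2 = 12.5 MHz, passes unchanged.
43 MHz mod fs = 18 MHz.
18 MHz > fs/2 = 12.5 MHz, folds to fs − 18 MHz = 7 MHz.
54 MHz mod fs = 4 MHz.
4 MHz ≤ fs/2 = 12.5 MHz, appears at 4 MHz.
21 MHz and 54 MHz both map to 4 MHz.

21 MHz, 54 MHz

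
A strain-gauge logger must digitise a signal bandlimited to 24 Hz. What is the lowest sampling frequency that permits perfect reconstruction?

48 Hz

Nyquist rate = 2 × 24 Hz = 48 Hz.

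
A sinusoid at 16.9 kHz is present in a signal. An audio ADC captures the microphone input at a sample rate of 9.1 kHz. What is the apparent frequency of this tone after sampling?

16.9 kHz mod fs = 7.8 kHz.
7.8 kHz > fs/2 = 4.55 kHz, folds to fs − 7.8 kHz = 1.3 kHz.

1.3 kHz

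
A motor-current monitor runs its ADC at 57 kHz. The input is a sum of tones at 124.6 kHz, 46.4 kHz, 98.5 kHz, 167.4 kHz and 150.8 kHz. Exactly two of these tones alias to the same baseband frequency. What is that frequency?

10.6 kHz

fs/2 = 28.5 kHz.
124.6 kHz mod fs = 10.6 kHz.
10.6 kHz ≤ fs/2 = 28.5 kHz, appears at 10.6 kHz.
46.4 kHz > fs/2 = 28.5 kHz, folds to fs − 46.4 kHz = 10.6 kHz.
98.5 kHz mod fs = 41.5 kHz.
41.5 kHz > fs/2 = 28.5 kHz, folds to fs − 41.5 kHz = 15.5 kHz.
167.4 kHz mod fs = 53.4 kHz.
53.4 kHz > fs/2 = 28.5 kHz, folds to fs − 53.4 kHz = 3.6 kHz.
150.8 kHz mod fs = 36.8 kHz.
36.8 kHz > fs/2 = 28.5 kHz, folds to fs − 36.8 kHz = 20.2 kHz.
46.4 kHz and 124.6 kHz both map to 10.6 kHz.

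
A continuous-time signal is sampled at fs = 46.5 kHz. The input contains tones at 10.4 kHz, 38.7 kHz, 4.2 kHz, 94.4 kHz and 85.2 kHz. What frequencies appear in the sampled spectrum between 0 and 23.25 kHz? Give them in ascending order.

fs/2 = 23.25 kHz.
10.4 kHz ≤ fs/2 = 23.25 kHz, passes unchanged.
38.7 kHz > fs/2 = 23.25 kHz, folds to fs − 38.7 kHz = 7.8 kHz.
4.2 kHz ≤ fs/2 = 23.25 kHz, passes unchanged.
94.4 kHz mod fs = 1.4 kHz.
1.4 kHz ≤ fs/2 = 23.25 kHz, appears at 1.4 kHz.
85.2 kHz mod fs = 38.7 kHz.
38.7 kHz > fs/2 = 23.25 kHz, folds to fs − 38.7 kHz = 7.8 kHz.
Distinct values: {1.4 kHz, 4.2 kHz, 7.8 kHz, 10.4 kHz}.

1.4 kHz, 4.2 kHz, 7.8 kHz, 10.4 kHz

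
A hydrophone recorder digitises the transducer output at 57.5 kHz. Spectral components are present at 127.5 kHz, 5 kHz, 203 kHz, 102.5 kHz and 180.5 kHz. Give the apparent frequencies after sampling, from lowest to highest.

5 kHz, 8 kHz, 12.5 kHz, 27 kHz

fs/2 = 28.75 kHz.
127.5 kHz mod fs = 12.5 kHz.
12.5 kHz ≤ fs/2 = 28.75 kHz, appears at 12.5 kHz.
5 kHz ≤ fs/2 = 28.75 kHz, passes unchanged.
203 kHz mod fs = 30.5 kHz.
30.5 kHz > fs/2 = 28.75 kHz, folds to fs − 30.5 kHz = 27 kHz.
102.5 kHz mod fs = 45 kHz.
45 kHz > fs/2 = 28.75 kHz, folds to fs − 45 kHz = 12.5 kHz.
180.5 kHz mod fs = 8 kHz.
8 kHz ≤ fs/2 = 28.75 kHz, appears at 8 kHz.
Distinct values: {5 kHz, 8 kHz, 12.5 kHz, 27 kHz}.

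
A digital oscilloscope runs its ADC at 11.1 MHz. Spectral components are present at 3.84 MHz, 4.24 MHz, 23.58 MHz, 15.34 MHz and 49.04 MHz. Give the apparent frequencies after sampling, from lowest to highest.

1.38 MHz, 3.84 MHz, 4.24 MHz, 4.64 MHz

fs/2 = 5.55 MHz.
3.84 MHz ≤ fs/2 = 5.55 MHz, passes unchanged.
4.24 MHz ≤ fs/2 = 5.55 MHz, passes unchanged.
23.58 MHz mod fs = 1.38 MHz.
1.38 MHz ≤ fs/2 = 5.55 MHz, appears at 1.38 MHz.
15.34 MHz mod fs = 4.24 MHz.
4.24 MHz ≤ fs/2 = 5.55 MHz, appears at 4.24 MHz.
49.04 MHz mod fs = 4.64 MHz.
4.64 MHz ≤ fs/2 = 5.55 MHz, appears at 4.64 MHz.
Distinct values: {1.38 MHz, 3.84 MHz, 4.24 MHz, 4.64 MHz}.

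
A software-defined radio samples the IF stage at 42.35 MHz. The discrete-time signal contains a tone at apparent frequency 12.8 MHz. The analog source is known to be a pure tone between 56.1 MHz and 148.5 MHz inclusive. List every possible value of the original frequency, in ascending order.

71.9 MHz, 97.5 MHz, 114.25 MHz, 139.85 MHz

Frequencies that alias to 12.8 MHz are k·fs ± 12.8 MHz for integer k ≥ 0.
k=0: 12.8 MHz.
k=1: 29.55 MHz, 55.15 MHz.
k=2: 71.9 MHz, 97.5 MHz.
k=3: 114.25 MHz, 139.85 MHz.
k=4: 156.6 MHz, 182.2 MHz.
Within [56.1 MHz, 148.5 MHz]: 71.9 MHz, 97.5 MHz, 114.25 MHz, 139.85 MHz.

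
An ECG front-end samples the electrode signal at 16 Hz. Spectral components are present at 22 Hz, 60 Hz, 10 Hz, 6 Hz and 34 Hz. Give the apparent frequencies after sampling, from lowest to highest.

fs/2 = 8 Hz.
22 Hz mod fs = 6 Hz.
6 Hz ≤ fs/2 = 8 Hz, appears at 6 Hz.
60 Hz mod fs = 12 Hz.
12 Hz > fs/2 = 8 Hz, folds to fs − 12 Hz = 4 Hz.
10 Hz > fs/2 = 8 Hz, folds to fs − 10 Hz = 6 Hz.
6 Hz ≤ fs/2 = 8 Hz, passes unchanged.
34 Hz mod fs = 2 Hz.
2 Hz ≤ fs/2 = 8 Hz, appears at 2 Hz.
Distinct values: {2 Hz, 4 Hz, 6 Hz}.

2 Hz, 4 Hz, 6 Hz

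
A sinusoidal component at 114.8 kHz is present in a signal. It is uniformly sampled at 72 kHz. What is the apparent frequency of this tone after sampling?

29.2 kHz

114.8 kHz mod fs = 42.8 kHz.
42.8 kHz > fs/2 = 36 kHz, folds to fs − 42.8 kHz = 29.2 kHz.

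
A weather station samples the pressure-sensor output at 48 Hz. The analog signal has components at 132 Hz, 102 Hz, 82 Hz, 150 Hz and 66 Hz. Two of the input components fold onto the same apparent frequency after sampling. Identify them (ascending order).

fs/2 = 24 Hz.
132 Hz mod fs = 36 Hz.
36 Hz > fs/2 = 24 Hz, folds to fs − 36 Hz = 12 Hz.
102 Hz mod fs = 6 Hz.
6 Hz ≤ fs/2 = 24 Hz, appears at 6 Hz.
82 Hz mod fs = 34 Hz.
34 Hz > fs/2 = 24 Hz, folds to fs − 34 Hz = 14 Hz.
150 Hz mod fs = 6 Hz.
6 Hz ≤ fs/2 = 24 Hz, appears at 6 Hz.
66 Hz mod fs = 18 Hz.
18 Hz ≤ fs/2 = 24 Hz, appears at 18 Hz.
102 Hz and 150 Hz both map to 6 Hz.

102 Hz, 150 Hz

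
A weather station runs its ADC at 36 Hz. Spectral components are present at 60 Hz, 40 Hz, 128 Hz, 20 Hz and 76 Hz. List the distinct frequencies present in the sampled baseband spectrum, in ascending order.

fs/2 = 18 Hz.
60 Hz mod fs = 24 Hz.
24 Hz > fs/2 = 18 Hz, folds to fs − 24 Hz = 12 Hz.
40 Hz mod fs = 4 Hz.
4 Hz ≤ fs/2 = 18 Hz, appears at 4 Hz.
128 Hz mod fs = 20 Hz.
20 Hz > fs/2 = 18 Hz, folds to fs − 20 Hz = 16 Hz.
20 Hz > fs/2 = 18 Hz, folds to fs − 20 Hz = 16 Hz.
76 Hz mod fs = 4 Hz.
4 Hz ≤ fs/2 = 18 Hz, appears at 4 Hz.
Distinct values: {4 Hz, 12 Hz, 16 Hz}.

4 Hz, 12 Hz, 16 Hz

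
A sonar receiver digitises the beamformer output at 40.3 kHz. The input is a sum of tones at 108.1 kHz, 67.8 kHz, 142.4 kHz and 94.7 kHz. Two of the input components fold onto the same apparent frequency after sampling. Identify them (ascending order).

67.8 kHz, 108.1 kHz

fs/2 = 20.15 kHz.
108.1 kHz mod fs = 27.5 kHz.
27.5 kHz > fs/2 = 20.15 kHz, folds to fs − 27.5 kHz = 12.8 kHz.
67.8 kHz mod fs = 27.5 kHz.
27.5 kHz > fs/2 = 20.15 kHz, folds to fs − 27.5 kHz = 12.8 kHz.
142.4 kHz mod fs = 21.5 kHz.
21.5 kHz > fs/2 = 20.15 kHz, folds to fs − 21.5 kHz = 18.8 kHz.
94.7 kHz mod fs = 14.1 kHz.
14.1 kHz ≤ fs/2 = 20.15 kHz, appears at 14.1 kHz.
67.8 kHz and 108.1 kHz both map to 12.8 kHz.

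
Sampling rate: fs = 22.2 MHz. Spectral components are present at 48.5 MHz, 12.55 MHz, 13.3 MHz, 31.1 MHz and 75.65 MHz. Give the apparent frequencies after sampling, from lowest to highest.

fs/2 = 11.1 MHz.
48.5 MHz mod fs = 4.1 MHz.
4.1 MHz ≤ fs/2 = 11.1 MHz, appears at 4.1 MHz.
12.55 MHz > fs/2 = 11.1 MHz, folds to fs − 12.55 MHz = 9.65 MHz.
13.3 MHz > fs/2 = 11.1 MHz, folds to fs − 13.3 MHz = 8.9 MHz.
31.1 MHz mod fs = 8.9 MHz.
8.9 MHz ≤ fs/2 = 11.1 MHz, appears at 8.9 MHz.
75.65 MHz mod fs = 9.05 MHz.
9.05 MHz ≤ fs/2 = 11.1 MHz, appears at 9.05 MHz.
Distinct values: {4.1 MHz, 8.9 MHz, 9.05 MHz, 9.65 MHz}.

4.1 MHz, 8.9 MHz, 9.05 MHz, 9.65 MHz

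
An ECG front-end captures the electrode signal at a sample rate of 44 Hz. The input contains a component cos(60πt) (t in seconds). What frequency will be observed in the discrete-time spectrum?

ω = 60π rad/s → f = ω/(2π) = 30 Hz.
30 Hz > fs/2 = 22 Hz, folds to fs − 30 Hz = 14 Hz.

14 Hz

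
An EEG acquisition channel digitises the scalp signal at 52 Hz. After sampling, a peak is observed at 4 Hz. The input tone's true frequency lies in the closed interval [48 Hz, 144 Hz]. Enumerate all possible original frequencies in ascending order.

48 Hz, 56 Hz, 100 Hz, 108 Hz

Frequencies that alias to 4 Hz are k·fs ± 4 Hz for integer k ≥ 0.
k=0: 4 Hz.
k=1: 48 Hz, 56 Hz.
k=2: 100 Hz, 108 Hz.
k=3: 152 Hz, 160 Hz.
Within [48 Hz, 144 Hz]: 48 Hz, 56 Hz, 100 Hz, 108 Hz.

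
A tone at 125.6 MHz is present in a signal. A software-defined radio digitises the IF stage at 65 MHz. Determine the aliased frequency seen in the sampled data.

125.6 MHz mod fs = 60.6 MHz.
60.6 MHz > fs/2 = 32.5 MHz, folds to fs − 60.6 MHz = 4.4 MHz.

4.4 MHz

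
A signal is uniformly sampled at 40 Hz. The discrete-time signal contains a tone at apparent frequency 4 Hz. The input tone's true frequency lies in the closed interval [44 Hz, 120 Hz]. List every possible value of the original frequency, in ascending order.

44 Hz, 76 Hz, 84 Hz, 116 Hz

Frequencies that alias to 4 Hz are k·fs ± 4 Hz for integer k ≥ 0.
k=0: 4 Hz.
k=1: 36 Hz, 44 Hz.
k=2: 76 Hz, 84 Hz.
k=3: 116 Hz, 124 Hz.
k=4: 156 Hz, 164 Hz.
Within [44 Hz, 120 Hz]: 44 Hz, 76 Hz, 84 Hz, 116 Hz.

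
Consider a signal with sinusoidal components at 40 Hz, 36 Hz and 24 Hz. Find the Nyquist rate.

Highest-frequency component: 40 Hz.
Nyquist rate = 2 × 40 Hz = 80 Hz.

80 Hz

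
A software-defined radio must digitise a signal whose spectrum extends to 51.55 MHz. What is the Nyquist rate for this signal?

Nyquist rate = 2 × 51.55 MHz = 103.1 MHz.

103.1 MHz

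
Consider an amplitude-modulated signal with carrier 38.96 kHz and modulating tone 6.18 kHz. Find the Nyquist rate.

90.28 kHz

AM sidebands sit at fc ± fm = 32.78 kHz and 45.14 kHz.
Highest-frequency component: 45.14 kHz.
Nyquist rate = 2 × 45.14 kHz = 90.28 kHz.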